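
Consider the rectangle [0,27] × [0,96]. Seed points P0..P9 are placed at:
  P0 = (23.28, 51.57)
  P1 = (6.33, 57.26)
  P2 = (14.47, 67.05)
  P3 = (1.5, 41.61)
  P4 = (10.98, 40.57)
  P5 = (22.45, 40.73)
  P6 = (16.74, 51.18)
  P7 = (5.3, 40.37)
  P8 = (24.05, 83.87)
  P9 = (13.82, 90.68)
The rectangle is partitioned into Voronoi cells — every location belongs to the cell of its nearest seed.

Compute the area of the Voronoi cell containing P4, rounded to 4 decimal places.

1. box [0,27]×[0,96]: [(0, 0) (27, 0) (27, 96) (0, 96)]
2. ⊥bis P4·P0 via (17.13,46.07): [(0, 65.2245) (0, 0) (27, 0) (27, 35.0335)]  |A|=1353.483
3. ⊥bis P4·P1 via (8.655,48.915): [(13.4027, 50.2378) (0, 46.5036) (0, 0) (27, 0) (27, 35.0335)]  |A|=1228.0279
4. ⊥bis P4·P2 via (12.725,53.81): [(13.4027, 50.2378) (0, 46.5036) (0, 0) (27, 0) (27, 35.0335)]  |A|=1228.0279
5. ⊥bis P4·P3 via (6.24,41.09): [(13.4027, 50.2378) (7.0494, 48.4677) (1.7322, 0) (27, 0) (27, 35.0335)]  |A|=1022.1387
6. ⊥bis P4·P5 via (16.715,40.65): [(16.6316, 46.6273) (13.4027, 50.2378) (7.0494, 48.4677) (1.7322, 0) (17.282, 0)]  |A|=613.9573
7. ⊥bis P4·P6 via (13.86,45.875): [(16.6633, 44.3531) (8.3941, 48.8423) (7.0494, 48.4677) (1.7322, 0) (17.282, 0)]  |A|=593.3311
8. ⊥bis P4·P7 via (8.14,40.47): [(16.6633, 44.3531) (8.3941, 48.8423) (7.8505, 48.6909) (9.565, 0) (17.282, 0)]  |A|=383.8171
9. ⊥bis P4·P8 via (17.515,62.22): [(16.6633, 44.3531) (8.3941, 48.8423) (7.8505, 48.6909) (9.565, 0) (17.282, 0)]  |A|=383.8171
10. ⊥bis P4·P9 via (12.4,65.625): [(16.6633, 44.3531) (8.3941, 48.8423) (7.8505, 48.6909) (9.565, 0) (17.282, 0)]  |A|=383.8171
11. canonical 5-gon: [(16.6633, 44.3531) (8.3941, 48.8423) (7.8505, 48.6909) (9.565, 0) (17.282, 0)]
12. shoelace: 383.8171

Area of P4's cell: 383.8171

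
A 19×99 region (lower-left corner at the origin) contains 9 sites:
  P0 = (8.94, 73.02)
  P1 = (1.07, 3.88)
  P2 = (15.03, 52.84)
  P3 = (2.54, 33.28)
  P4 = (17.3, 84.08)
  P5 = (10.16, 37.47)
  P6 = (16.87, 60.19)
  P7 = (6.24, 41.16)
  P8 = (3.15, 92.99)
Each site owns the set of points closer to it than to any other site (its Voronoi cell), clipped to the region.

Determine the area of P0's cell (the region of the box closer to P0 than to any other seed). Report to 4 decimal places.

1. box [0,19]×[0,99]: [(0, 0) (19, 0) (19, 99) (0, 99)]
2. ⊥bis P0·P1 via (5.005,38.45): [(0, 39.0197) (19, 36.857) (19, 99) (0, 99)]  |A|=1160.1714
3. ⊥bis P0·P2 via (11.985,62.93): [(0, 59.3131) (19, 65.047) (19, 99) (0, 99)]  |A|=699.5787
4. ⊥bis P0·P3 via (5.74,53.15): [(0, 59.3131) (19, 65.047) (19, 99) (0, 99)]  |A|=699.5787
5. ⊥bis P0·P4 via (13.12,78.55): [(0, 88.4671) (0, 59.3131) (19, 65.047) (19, 74.1054)]  |A|=363.018
6. ⊥bis P0·P5 via (9.55,55.245): [(0, 88.4671) (0, 59.3131) (19, 65.047) (19, 74.1054)]  |A|=363.018
7. ⊥bis P0·P6 via (12.905,66.605): [(0, 88.4671) (0, 59.3131) (2.164, 59.9662) (19, 70.3722) (19, 74.1054)]  |A|=318.1905
8. ⊥bis P0·P7 via (7.59,57.09): [(0, 88.4671) (0, 59.3131) (2.164, 59.9662) (19, 70.3722) (19, 74.1054)]  |A|=318.1905
9. ⊥bis P0·P8 via (6.045,83.005): [(6.8987, 83.2525) (0, 81.2523) (0, 59.3131) (2.164, 59.9662) (19, 70.3722) (19, 74.1054)]  |A|=293.3042
10. canonical 6-gon: [(6.8987, 83.2525) (0, 81.2523) (0, 59.3131) (2.164, 59.9662) (19, 70.3722) (19, 74.1054)]
11. shoelace: 293.3042

Area of P0's cell: 293.3042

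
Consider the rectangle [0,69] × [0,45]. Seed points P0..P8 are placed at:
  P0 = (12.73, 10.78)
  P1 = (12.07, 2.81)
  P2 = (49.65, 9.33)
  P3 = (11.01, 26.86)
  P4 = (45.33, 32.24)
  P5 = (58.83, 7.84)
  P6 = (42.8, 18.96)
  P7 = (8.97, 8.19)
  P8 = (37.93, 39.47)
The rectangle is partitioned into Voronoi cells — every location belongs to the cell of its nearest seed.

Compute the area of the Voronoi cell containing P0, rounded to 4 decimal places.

Area of P0's cell: 259.3809

1. box [0,69]×[0,45]: [(0, 0) (69, 0) (69, 45) (0, 45)]
2. ⊥bis P0·P1 via (12.4,6.795): [(0, 7.8219) (69, 2.1079) (69, 45) (0, 45)]  |A|=2762.4228
3. ⊥bis P0·P2 via (31.19,10.055): [(0, 7.8219) (31.0015, 5.2546) (32.5624, 45) (0, 45)]  |A|=1223.3921
4. ⊥bis P0·P3 via (11.87,18.82): [(0, 17.5503) (0, 7.8219) (31.0015, 5.2546) (31.6172, 20.9323)]  |A|=397.5991
5. ⊥bis P0·P4 via (29.03,21.51): [(29.5555, 20.7117) (0, 17.5503) (0, 7.8219) (31.0015, 5.2546) (31.4929, 17.7685)]  |A|=394.3515
6. ⊥bis P0·P5 via (35.78,9.31): [(29.5555, 20.7117) (0, 17.5503) (0, 7.8219) (31.0015, 5.2546) (31.4929, 17.7685)]  |A|=394.3515
7. ⊥bis P0·P6 via (27.765,14.87): [(26.2714, 20.3605) (0, 17.5503) (0, 7.8219) (30.3664, 5.3072)]  |A|=351.1982
8. ⊥bis P0·P7 via (10.85,9.485): [(26.2714, 20.3605) (4.931, 18.0778) (12.7213, 6.7684) (30.3664, 5.3072)]  |A|=259.3809
9. ⊥bis P0·P8 via (25.33,25.125): [(26.2714, 20.3605) (4.931, 18.0778) (12.7213, 6.7684) (30.3664, 5.3072)]  |A|=259.3809
10. canonical 4-gon: [(26.2714, 20.3605) (4.931, 18.0778) (12.7213, 6.7684) (30.3664, 5.3072)]
11. shoelace: 259.3809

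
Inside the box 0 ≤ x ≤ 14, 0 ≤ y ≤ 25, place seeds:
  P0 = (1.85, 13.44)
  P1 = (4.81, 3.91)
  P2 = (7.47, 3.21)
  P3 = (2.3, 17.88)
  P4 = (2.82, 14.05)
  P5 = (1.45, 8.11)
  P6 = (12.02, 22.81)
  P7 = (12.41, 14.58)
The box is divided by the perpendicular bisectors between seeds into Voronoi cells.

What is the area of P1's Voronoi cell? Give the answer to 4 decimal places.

1. box [0,14]×[0,25]: [(0, 0) (14, 0) (14, 25) (0, 25)]
2. ⊥bis P1·P0 via (3.33,8.675): [(0, 7.6407) (0, 0) (14, 0) (14, 11.9891)]  |A|=137.4085
3. ⊥bis P1·P2 via (6.14,3.56): [(7.856, 10.0808) (0, 7.6407) (0, 0) (5.2032, 0)]  |A|=56.2386
4. ⊥bis P1·P3 via (3.555,10.895): [(7.856, 10.0808) (0, 7.6407) (0, 0) (5.2032, 0)]  |A|=56.2386
5. ⊥bis P1·P4 via (3.815,8.98): [(7.7706, 9.7563) (5.1649, 9.2449) (0, 7.6407) (0, 0) (5.2032, 0)]  |A|=55.8377
6. ⊥bis P1·P5 via (3.13,6.01): [(7.7593, 9.7135) (0, 3.506) (0, 0) (5.2032, 0)]  |A|=38.8725
7. ⊥bis P1·P6 via (8.415,13.36): [(7.7593, 9.7135) (0, 3.506) (0, 0) (5.2032, 0)]  |A|=38.8725
8. ⊥bis P1·P7 via (8.61,9.245): [(7.7593, 9.7135) (0, 3.506) (0, 0) (5.2032, 0)]  |A|=38.8725
9. canonical 4-gon: [(7.7593, 9.7135) (0, 3.506) (0, 0) (5.2032, 0)]
10. shoelace: 38.8725

Area of P1's cell: 38.8725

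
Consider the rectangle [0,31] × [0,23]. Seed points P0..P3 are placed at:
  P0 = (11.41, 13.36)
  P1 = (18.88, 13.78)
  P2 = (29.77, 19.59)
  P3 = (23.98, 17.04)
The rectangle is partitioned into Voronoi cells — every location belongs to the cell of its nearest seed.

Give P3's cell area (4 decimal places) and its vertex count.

Area of P3's cell: 119.2101 (4 vertices)

1. box [0,31]×[0,23]: [(0, 0) (31, 0) (31, 23) (0, 23)]
2. ⊥bis P3·P0 via (17.695,15.2): [(22.145, 0) (31, 0) (31, 23) (15.4115, 23)]  |A|=281.1011
3. ⊥bis P3·P1 via (21.43,15.41): [(31, 0.4385) (31, 23) (16.5784, 23)]  |A|=162.6868
4. ⊥bis P3·P2 via (26.875,18.315): [(31, 0.4385) (31, 8.9488) (24.8117, 23) (16.5784, 23)]  |A|=119.2101
5. canonical 4-gon: [(31, 0.4385) (31, 8.9488) (24.8117, 23) (16.5784, 23)]
6. shoelace: 119.2101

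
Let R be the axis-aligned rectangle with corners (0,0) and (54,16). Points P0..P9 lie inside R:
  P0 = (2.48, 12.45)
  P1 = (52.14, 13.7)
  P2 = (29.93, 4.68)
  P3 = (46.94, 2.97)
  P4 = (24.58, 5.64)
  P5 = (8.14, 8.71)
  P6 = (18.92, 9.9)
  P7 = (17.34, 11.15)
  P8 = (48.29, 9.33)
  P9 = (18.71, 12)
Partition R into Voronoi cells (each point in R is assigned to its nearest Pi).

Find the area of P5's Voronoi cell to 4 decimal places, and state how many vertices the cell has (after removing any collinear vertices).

1. box [0,54]×[0,16]: [(0, 0) (54, 0) (54, 16) (0, 16)]
2. ⊥bis P5·P0 via (5.31,10.58): [(0, 2.544) (0, 0) (54, 0) (54, 16) (8.8914, 16)]  |A|=804.1786
3. ⊥bis P5·P1 via (30.14,11.205): [(0, 2.544) (0, 0) (31.4107, 0) (29.5962, 16) (8.8914, 16)]  |A|=428.2342
4. ⊥bis P5·P2 via (19.035,6.695): [(0, 2.544) (0, 0) (17.7968, 0) (20.7559, 16) (8.8914, 16)]  |A|=248.6003
5. ⊥bis P5·P3 via (27.54,5.84): [(0, 2.544) (0, 0) (17.7968, 0) (20.7559, 16) (8.8914, 16)]  |A|=248.6003
6. ⊥bis P5·P4 via (16.36,7.175): [(0, 2.544) (0, 0) (15.0201, 0) (18.008, 16) (8.8914, 16)]  |A|=204.4036
7. ⊥bis P5·P6 via (13.53,9.305): [(0, 2.544) (0, 0) (14.5572, 0) (12.7909, 16) (8.8914, 16)]  |A|=158.9636
8. ⊥bis P5·P7 via (12.74,9.93): [(0, 2.544) (0, 0) (14.5572, 0) (13.9751, 5.2732) (11.1301, 16) (8.8914, 16)]  |A|=150.0559
9. ⊥bis P5·P8 via (28.215,9.02): [(0, 2.544) (0, 0) (14.5572, 0) (13.9751, 5.2732) (11.1301, 16) (8.8914, 16)]  |A|=150.0559
10. ⊥bis P5·P9 via (13.425,10.355): [(0, 2.544) (0, 0) (14.5572, 0) (13.9751, 5.2732) (11.1301, 16) (8.8914, 16)]  |A|=150.0559
11. canonical 6-gon: [(0, 2.544) (0, 0) (14.5572, 0) (13.9751, 5.2732) (11.1301, 16) (8.8914, 16)]
12. shoelace: 150.0559

Area of P5's cell: 150.0559 (6 vertices)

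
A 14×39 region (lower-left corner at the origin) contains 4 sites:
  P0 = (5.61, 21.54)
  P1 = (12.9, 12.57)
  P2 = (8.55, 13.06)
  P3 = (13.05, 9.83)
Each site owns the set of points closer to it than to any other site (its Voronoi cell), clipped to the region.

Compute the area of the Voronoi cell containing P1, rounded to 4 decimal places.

Area of P1's cell: 25.8960

1. box [0,14]×[0,39]: [(0, 0) (14, 0) (14, 39) (0, 39)]
2. ⊥bis P1·P0 via (9.255,17.055): [(0, 9.5334) (0, 0) (14, 0) (14, 20.9113)]  |A|=213.1128
3. ⊥bis P1·P2 via (10.725,12.815): [(11.3989, 18.7973) (9.2815, 0) (14, 0) (14, 20.9113)]  |A|=71.5444
4. ⊥bis P1·P3 via (12.975,11.2): [(11.3989, 18.7973) (10.528, 11.066) (14, 11.2561) (14, 20.9113)]  |A|=25.896
5. canonical 4-gon: [(11.3989, 18.7973) (10.528, 11.066) (14, 11.2561) (14, 20.9113)]
6. shoelace: 25.896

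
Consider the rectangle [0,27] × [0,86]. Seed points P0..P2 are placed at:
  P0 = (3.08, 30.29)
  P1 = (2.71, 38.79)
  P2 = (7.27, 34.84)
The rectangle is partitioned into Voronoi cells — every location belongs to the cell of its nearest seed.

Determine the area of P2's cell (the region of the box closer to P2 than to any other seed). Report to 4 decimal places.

1. box [0,27]×[0,86]: [(0, 0) (27, 0) (27, 86) (0, 86)]
2. ⊥bis P2·P0 via (5.175,32.565): [(0, 37.3305) (27, 12.4668) (27, 86) (0, 86)]  |A|=1649.7356
3. ⊥bis P2·P1 via (4.99,36.815): [(3.0242, 34.5456) (27, 12.4668) (27, 62.224)]  |A|=596.4843
4. canonical 3-gon: [(3.0242, 34.5456) (27, 12.4668) (27, 62.224)]
5. shoelace: 596.4843

Area of P2's cell: 596.4843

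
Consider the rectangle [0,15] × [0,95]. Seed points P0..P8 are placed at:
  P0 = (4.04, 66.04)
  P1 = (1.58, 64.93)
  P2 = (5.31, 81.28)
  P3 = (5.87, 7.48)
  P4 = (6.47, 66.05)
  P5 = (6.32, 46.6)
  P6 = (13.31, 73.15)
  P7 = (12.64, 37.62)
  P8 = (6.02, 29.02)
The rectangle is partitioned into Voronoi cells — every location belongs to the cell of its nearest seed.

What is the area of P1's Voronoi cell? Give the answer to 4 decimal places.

1. box [0,15]×[0,95]: [(0, 0) (15, 0) (15, 95) (0, 95)]
2. ⊥bis P1·P0 via (2.81,65.485): [(0, 71.7126) (0, 0) (15, 0) (15, 38.4693)]  |A|=826.3642
3. ⊥bis P1·P2 via (3.445,73.105): [(0, 71.7126) (0, 0) (15, 0) (15, 38.4693)]  |A|=826.3642
4. ⊥bis P1·P3 via (3.725,36.205): [(0, 71.7126) (0, 35.9268) (15, 37.0469) (15, 38.4693)]  |A|=279.0608
5. ⊥bis P1·P4 via (4.025,65.49): [(5.2798, 60.0113) (0, 71.7126) (0, 35.9268) (10.6146, 36.7195)]  |A|=220.202
6. ⊥bis P1·P5 via (3.95,55.765): [(6.1237, 56.3271) (5.2798, 60.0113) (0, 71.7126) (0, 54.7436)]  |A|=56.7453
7. ⊥bis P1·P6 via (7.445,69.04): [(6.1237, 56.3271) (5.2798, 60.0113) (0, 71.7126) (0, 54.7436)]  |A|=56.7453
8. ⊥bis P1·P7 via (7.11,51.275): [(6.1237, 56.3271) (5.2798, 60.0113) (0, 71.7126) (0, 54.7436)]  |A|=56.7453
9. ⊥bis P1·P8 via (3.8,46.975): [(6.1237, 56.3271) (5.2798, 60.0113) (0, 71.7126) (0, 54.7436)]  |A|=56.7453
10. canonical 4-gon: [(6.1237, 56.3271) (5.2798, 60.0113) (0, 71.7126) (0, 54.7436)]
11. shoelace: 56.7453

Area of P1's cell: 56.7453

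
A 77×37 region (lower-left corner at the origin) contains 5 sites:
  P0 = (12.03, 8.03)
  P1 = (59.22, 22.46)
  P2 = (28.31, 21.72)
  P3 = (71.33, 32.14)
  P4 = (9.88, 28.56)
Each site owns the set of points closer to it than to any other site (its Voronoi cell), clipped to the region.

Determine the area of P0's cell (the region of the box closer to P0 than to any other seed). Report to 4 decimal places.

Area of P0's cell: 452.7742

1. box [0,77]×[0,37]: [(0, 0) (77, 0) (77, 37) (0, 37)]
2. ⊥bis P0·P1 via (35.625,15.245): [(0, 0) (40.2867, 0) (28.9726, 37) (0, 37)]  |A|=1281.2978
3. ⊥bis P0·P2 via (20.17,14.875): [(0, 0) (32.6785, 0) (1.5649, 37) (0, 37)]  |A|=633.5031
4. ⊥bis P0·P3 via (41.68,20.085): [(0, 0) (32.6785, 0) (1.5649, 37) (0, 37)]  |A|=633.5031
5. ⊥bis P0·P4 via (10.955,18.295): [(0, 17.1477) (0, 0) (32.6785, 0) (16.781, 18.9051)]  |A|=452.7742
6. canonical 4-gon: [(0, 17.1477) (0, 0) (32.6785, 0) (16.781, 18.9051)]
7. shoelace: 452.7742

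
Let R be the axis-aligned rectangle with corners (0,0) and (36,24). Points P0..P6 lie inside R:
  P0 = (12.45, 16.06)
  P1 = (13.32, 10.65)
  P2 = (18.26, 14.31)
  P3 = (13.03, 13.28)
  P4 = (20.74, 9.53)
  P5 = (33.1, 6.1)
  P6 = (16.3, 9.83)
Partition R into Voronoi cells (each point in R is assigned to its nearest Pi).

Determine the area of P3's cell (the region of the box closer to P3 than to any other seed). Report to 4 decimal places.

Area of P3's cell: 35.4013

1. box [0,36]×[0,24]: [(0, 0) (36, 0) (36, 24) (0, 24)]
2. ⊥bis P3·P0 via (12.74,14.67): [(0, 12.012) (0, 0) (36, 0) (36, 19.5228)]  |A|=567.6268
3. ⊥bis P3·P1 via (13.175,11.965): [(0, 12.012) (0, 10.5122) (36, 14.4818) (36, 19.5228)]  |A|=117.7335
4. ⊥bis P3·P2 via (15.645,13.795): [(15.3648, 15.2176) (0, 12.012) (0, 10.5122) (15.9452, 12.2705)]  |A|=35.5287
5. ⊥bis P3·P4 via (16.885,11.405): [(15.3648, 15.2176) (0, 12.012) (0, 10.5122) (15.9452, 12.2705)]  |A|=35.5287
6. ⊥bis P3·P5 via (23.065,9.69): [(15.3648, 15.2176) (0, 12.012) (0, 10.5122) (15.9452, 12.2705)]  |A|=35.5287
7. ⊥bis P3·P6 via (14.665,11.555): [(15.8626, 12.6901) (15.3648, 15.2176) (0, 12.012) (0, 10.5122) (15.3507, 12.2049)]  |A|=35.4013
8. canonical 5-gon: [(15.8626, 12.6901) (15.3648, 15.2176) (0, 12.012) (0, 10.5122) (15.3507, 12.2049)]
9. shoelace: 35.4013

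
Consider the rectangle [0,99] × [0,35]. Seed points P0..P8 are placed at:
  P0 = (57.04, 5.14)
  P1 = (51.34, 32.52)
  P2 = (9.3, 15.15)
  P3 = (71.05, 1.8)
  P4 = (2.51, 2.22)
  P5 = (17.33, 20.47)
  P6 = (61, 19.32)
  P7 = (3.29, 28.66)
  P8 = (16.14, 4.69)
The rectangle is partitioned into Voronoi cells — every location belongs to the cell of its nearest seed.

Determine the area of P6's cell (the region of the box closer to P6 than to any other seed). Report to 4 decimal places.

Area of P6's cell: 749.9960

1. box [0,99]×[0,35]: [(0, 0) (99, 0) (99, 35) (0, 35)]
2. ⊥bis P6·P0 via (59.02,12.23): [(0, 28.7123) (99, 1.0649) (99, 35) (0, 35)]  |A|=1991.0268
3. ⊥bis P6·P1 via (56.17,25.92): [(43.4173, 16.5873) (99, 1.0649) (99, 35) (68.5775, 35)]  |A|=1223.1824
4. ⊥bis P6·P2 via (35.15,17.235): [(43.4173, 16.5873) (99, 1.0649) (99, 35) (68.5775, 35)]  |A|=1223.1824
5. ⊥bis P6·P3 via (66.025,10.56): [(43.4173, 16.5873) (65.6894, 10.3675) (99, 29.4755) (99, 35) (68.5775, 35)]  |A|=749.996
6. ⊥bis P6·P4 via (31.755,10.77): [(43.4173, 16.5873) (65.6894, 10.3675) (99, 29.4755) (99, 35) (68.5775, 35)]  |A|=749.996
7. ⊥bis P6·P5 via (39.165,19.895): [(43.4173, 16.5873) (65.6894, 10.3675) (99, 29.4755) (99, 35) (68.5775, 35)]  |A|=749.996
8. ⊥bis P6·P7 via (32.145,23.99): [(43.4173, 16.5873) (65.6894, 10.3675) (99, 29.4755) (99, 35) (68.5775, 35)]  |A|=749.996
9. ⊥bis P6·P8 via (38.57,12.005): [(43.4173, 16.5873) (65.6894, 10.3675) (99, 29.4755) (99, 35) (68.5775, 35)]  |A|=749.996
10. canonical 5-gon: [(43.4173, 16.5873) (65.6894, 10.3675) (99, 29.4755) (99, 35) (68.5775, 35)]
11. shoelace: 749.996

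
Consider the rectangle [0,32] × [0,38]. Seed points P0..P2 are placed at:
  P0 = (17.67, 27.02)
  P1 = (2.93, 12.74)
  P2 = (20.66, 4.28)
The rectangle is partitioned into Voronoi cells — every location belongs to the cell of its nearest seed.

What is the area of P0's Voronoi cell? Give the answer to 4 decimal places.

Area of P0's cell: 598.7048

1. box [0,32]×[0,38]: [(0, 0) (32, 0) (32, 38) (0, 38)]
2. ⊥bis P0·P1 via (10.3,19.88): [(0, 30.5118) (29.5596, 0) (32, 0) (32, 38) (0, 38)]  |A|=765.0419
3. ⊥bis P0·P2 via (19.165,15.65): [(0, 30.5118) (14.9366, 15.094) (32, 17.3376) (32, 38) (0, 38)]  |A|=598.7048
4. canonical 5-gon: [(0, 30.5118) (14.9366, 15.094) (32, 17.3376) (32, 38) (0, 38)]
5. shoelace: 598.7048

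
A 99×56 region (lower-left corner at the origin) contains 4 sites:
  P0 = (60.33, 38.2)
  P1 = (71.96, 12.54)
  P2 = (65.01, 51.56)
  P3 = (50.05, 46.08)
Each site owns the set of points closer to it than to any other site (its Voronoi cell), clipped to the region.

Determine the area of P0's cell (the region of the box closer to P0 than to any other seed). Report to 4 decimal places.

Area of P0's cell: 725.6098

1. box [0,99]×[0,56]: [(0, 0) (99, 0) (99, 56) (0, 56)]
2. ⊥bis P0·P1 via (66.145,25.37): [(0, 0) (10.1696, 0) (99, 40.261) (99, 56) (0, 56)]  |A|=3755.7981
3. ⊥bis P0·P2 via (62.67,44.88): [(0, 0) (10.1696, 0) (88.9103, 35.688) (30.9257, 56) (0, 56)]  |A|=2985.0362
4. ⊥bis P0·P3 via (55.19,42.14): [(29.6593, 8.8334) (88.9103, 35.688) (58.4291, 46.3656)]  |A|=725.6098
5. canonical 3-gon: [(29.6593, 8.8334) (88.9103, 35.688) (58.4291, 46.3656)]
6. shoelace: 725.6098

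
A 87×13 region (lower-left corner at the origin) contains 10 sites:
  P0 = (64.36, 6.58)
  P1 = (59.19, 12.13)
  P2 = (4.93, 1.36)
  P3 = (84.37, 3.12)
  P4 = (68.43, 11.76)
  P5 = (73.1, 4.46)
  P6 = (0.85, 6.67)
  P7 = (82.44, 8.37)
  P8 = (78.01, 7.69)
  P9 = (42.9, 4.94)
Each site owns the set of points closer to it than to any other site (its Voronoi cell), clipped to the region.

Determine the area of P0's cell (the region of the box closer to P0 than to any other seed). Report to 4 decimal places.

Area of P0's cell: 107.8033

1. box [0,87]×[0,13]: [(0, 0) (87, 0) (87, 13) (0, 13)]
2. ⊥bis P0·P1 via (61.775,9.355): [(51.7324, 0) (87, 0) (87, 13) (65.6879, 13)]  |A|=367.768
3. ⊥bis P0·P2 via (34.645,3.97): [(51.7324, 0) (87, 0) (87, 13) (65.6879, 13)]  |A|=367.768
4. ⊥bis P0·P3 via (74.365,4.85): [(51.7324, 0) (73.5264, 0) (75.7742, 13) (65.6879, 13)]  |A|=207.222
5. ⊥bis P0·P4 via (66.395,9.17): [(63.7811, 11.2238) (51.7324, 0) (73.5264, 0) (74.0693, 3.1402)]  |A|=140.6531
6. ⊥bis P0·P5 via (68.73,5.52): [(69.0999, 7.0448) (63.7811, 11.2238) (51.7324, 0) (67.3911, 0)]  |A|=110.1796
7. ⊥bis P0·P6 via (32.605,6.625): [(69.0999, 7.0448) (63.7811, 11.2238) (51.7324, 0) (67.3911, 0)]  |A|=110.1796
8. ⊥bis P0·P7 via (73.4,7.475): [(69.0999, 7.0448) (63.7811, 11.2238) (51.7324, 0) (67.3911, 0)]  |A|=110.1796
9. ⊥bis P0·P8 via (71.185,7.135): [(69.0999, 7.0448) (63.7811, 11.2238) (51.7324, 0) (67.3911, 0)]  |A|=110.1796
10. ⊥bis P0·P9 via (53.63,5.76): [(69.0999, 7.0448) (63.7811, 11.2238) (53.9148, 2.033) (54.0702, 0) (67.3911, 0)]  |A|=107.8033
11. canonical 5-gon: [(69.0999, 7.0448) (63.7811, 11.2238) (53.9148, 2.033) (54.0702, 0) (67.3911, 0)]
12. shoelace: 107.8033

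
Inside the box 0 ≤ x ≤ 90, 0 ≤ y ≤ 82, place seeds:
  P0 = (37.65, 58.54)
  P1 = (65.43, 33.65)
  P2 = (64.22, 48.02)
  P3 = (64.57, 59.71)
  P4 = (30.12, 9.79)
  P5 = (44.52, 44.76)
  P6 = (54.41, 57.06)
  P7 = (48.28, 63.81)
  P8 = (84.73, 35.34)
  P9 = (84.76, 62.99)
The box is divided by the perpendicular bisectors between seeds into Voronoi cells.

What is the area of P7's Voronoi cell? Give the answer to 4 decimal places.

Area of P7's cell: 455.8069

1. box [0,90]×[0,82]: [(0, 0) (90, 0) (90, 82) (0, 82)]
2. ⊥bis P7·P0 via (42.965,61.175): [(73.2935, 0) (90, 0) (90, 82) (32.6407, 82)]  |A|=3036.6984
3. ⊥bis P7·P1 via (56.855,48.73): [(50.8326, 45.3055) (90, 67.5774) (90, 82) (32.6407, 82)]  |A|=1334.836
4. ⊥bis P7·P2 via (56.25,55.915): [(49.1341, 48.7315) (82.0895, 82) (32.6407, 82)]  |A|=822.5454
5. ⊥bis P7·P3 via (56.425,61.76): [(49.1341, 48.7315) (54.5124, 54.1609) (61.5192, 82) (32.6407, 82)]  |A|=536.215
6. ⊥bis P7·P4 via (39.2,36.8): [(49.1341, 48.7315) (54.5124, 54.1609) (61.5192, 82) (32.6407, 82)]  |A|=536.215
7. ⊥bis P7·P5 via (46.4,54.285): [(46.3788, 54.2892) (53.2885, 52.9254) (54.5124, 54.1609) (61.5192, 82) (32.6407, 82)]  |A|=518.8927
8. ⊥bis P7·P6 via (51.345,60.435): [(45.8196, 55.4171) (57.4979, 66.0227) (61.5192, 82) (32.6407, 82)]  |A|=455.8069
9. ⊥bis P7·P8 via (66.505,49.575): [(45.8196, 55.4171) (57.4979, 66.0227) (61.5192, 82) (32.6407, 82)]  |A|=455.8069
10. ⊥bis P7·P9 via (66.52,63.4): [(45.8196, 55.4171) (57.4979, 66.0227) (61.5192, 82) (32.6407, 82)]  |A|=455.8069
11. canonical 4-gon: [(45.8196, 55.4171) (57.4979, 66.0227) (61.5192, 82) (32.6407, 82)]
12. shoelace: 455.8069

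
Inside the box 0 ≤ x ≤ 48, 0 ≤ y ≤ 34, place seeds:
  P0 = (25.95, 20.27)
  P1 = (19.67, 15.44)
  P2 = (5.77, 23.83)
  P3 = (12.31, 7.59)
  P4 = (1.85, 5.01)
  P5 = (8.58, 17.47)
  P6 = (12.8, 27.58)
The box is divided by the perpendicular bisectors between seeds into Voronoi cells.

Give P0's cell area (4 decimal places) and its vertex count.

Area of P0's cell: 753.8529 (5 vertices)

1. box [0,48]×[0,34]: [(0, 0) (48, 0) (48, 34) (0, 34)]
2. ⊥bis P0·P1 via (22.81,17.855): [(36.5424, 0) (48, 0) (48, 34) (10.3927, 34)]  |A|=834.102
3. ⊥bis P0·P2 via (15.86,22.05): [(16.5547, 25.9881) (36.5424, 0) (48, 0) (48, 34) (17.9681, 34)]  |A|=803.7556
4. ⊥bis P0·P3 via (19.13,13.93): [(16.5547, 25.9881) (36.5424, 0) (48, 0) (48, 34) (17.9681, 34)]  |A|=803.7556
5. ⊥bis P0·P4 via (13.9,12.64): [(16.5547, 25.9881) (36.5424, 0) (48, 0) (48, 34) (17.9681, 34)]  |A|=803.7556
6. ⊥bis P0·P5 via (17.265,18.87): [(16.5547, 25.9881) (36.5424, 0) (48, 0) (48, 34) (17.9681, 34)]  |A|=803.7556
7. ⊥bis P0·P6 via (19.375,23.925): [(18.8575, 22.9941) (36.5424, 0) (48, 0) (48, 34) (24.9756, 34)]  |A|=753.8529
8. canonical 5-gon: [(18.8575, 22.9941) (36.5424, 0) (48, 0) (48, 34) (24.9756, 34)]
9. shoelace: 753.8529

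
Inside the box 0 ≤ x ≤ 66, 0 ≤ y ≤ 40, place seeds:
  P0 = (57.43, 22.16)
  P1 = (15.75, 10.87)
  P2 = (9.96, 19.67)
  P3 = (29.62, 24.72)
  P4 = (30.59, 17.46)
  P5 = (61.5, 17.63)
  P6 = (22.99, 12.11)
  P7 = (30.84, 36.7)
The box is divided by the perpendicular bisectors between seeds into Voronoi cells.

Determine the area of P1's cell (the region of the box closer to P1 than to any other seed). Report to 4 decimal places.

Area of P1's cell: 261.6772

1. box [0,66]×[0,40]: [(0, 0) (66, 0) (66, 40) (0, 40)]
2. ⊥bis P1·P0 via (36.59,16.515): [(0, 0) (41.0635, 0) (30.2285, 40) (0, 40)]  |A|=1425.8403
3. ⊥bis P1·P2 via (12.855,15.27): [(0, 6.812) (0, 0) (41.0635, 0) (33.286, 28.7127)]  |A|=702.8926
4. ⊥bis P1·P3 via (22.685,17.795): [(20.309, 20.1744) (0, 6.812) (0, 0) (40.4543, 0)]  |A|=477.2437
5. ⊥bis P1·P4 via (23.17,14.165): [(20.6555, 19.8275) (20.309, 20.1744) (0, 6.812) (0, 0) (29.4603, 0)]  |A|=368.2512
6. ⊥bis P1·P5 via (38.625,14.25): [(20.6555, 19.8275) (20.309, 20.1744) (0, 6.812) (0, 0) (29.4603, 0)]  |A|=368.2512
7. ⊥bis P1·P6 via (19.37,11.49): [(18.1284, 18.7396) (0, 6.812) (0, 0) (21.3379, 0)]  |A|=261.6772
8. ⊥bis P1·P7 via (23.295,23.785): [(18.1284, 18.7396) (0, 6.812) (0, 0) (21.3379, 0)]  |A|=261.6772
9. canonical 4-gon: [(18.1284, 18.7396) (0, 6.812) (0, 0) (21.3379, 0)]
10. shoelace: 261.6772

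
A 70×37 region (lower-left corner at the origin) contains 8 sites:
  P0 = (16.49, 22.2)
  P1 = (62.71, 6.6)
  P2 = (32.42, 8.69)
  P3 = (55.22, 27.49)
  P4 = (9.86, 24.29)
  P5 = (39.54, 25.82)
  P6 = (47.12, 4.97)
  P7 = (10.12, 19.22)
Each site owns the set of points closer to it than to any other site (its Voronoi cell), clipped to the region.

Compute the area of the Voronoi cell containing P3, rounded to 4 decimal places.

Area of P3's cell: 439.3735

1. box [0,70]×[0,37]: [(0, 0) (70, 0) (70, 37) (0, 37)]
2. ⊥bis P3·P0 via (35.855,24.845): [(39.2485, 0) (70, 0) (70, 37) (34.1948, 37)]  |A|=1231.2992
3. ⊥bis P3·P1 via (58.965,17.045): [(37.9496, 9.51) (70, 21.0015) (70, 37) (34.1948, 37)]  |A|=748.5211
4. ⊥bis P3·P2 via (43.82,18.09): [(35.3795, 28.3264) (47.9409, 13.0924) (70, 21.0015) (70, 37) (34.1948, 37)]  |A|=649.9177
5. ⊥bis P3·P4 via (32.54,25.89): [(35.3795, 28.3264) (47.9409, 13.0924) (70, 21.0015) (70, 37) (34.1948, 37)]  |A|=649.9177
6. ⊥bis P3·P5 via (47.38,26.655): [(48.792, 13.3975) (70, 21.0015) (70, 37) (46.2782, 37)]  |A|=449.5943
7. ⊥bis P3·P6 via (51.17,16.23): [(48.3836, 17.2322) (53.9266, 15.2385) (70, 21.0015) (70, 37) (46.2782, 37)]  |A|=439.3735
8. ⊥bis P3·P7 via (32.67,23.355): [(48.3836, 17.2322) (53.9266, 15.2385) (70, 21.0015) (70, 37) (46.2782, 37)]  |A|=439.3735
9. canonical 5-gon: [(48.3836, 17.2322) (53.9266, 15.2385) (70, 21.0015) (70, 37) (46.2782, 37)]
10. shoelace: 439.3735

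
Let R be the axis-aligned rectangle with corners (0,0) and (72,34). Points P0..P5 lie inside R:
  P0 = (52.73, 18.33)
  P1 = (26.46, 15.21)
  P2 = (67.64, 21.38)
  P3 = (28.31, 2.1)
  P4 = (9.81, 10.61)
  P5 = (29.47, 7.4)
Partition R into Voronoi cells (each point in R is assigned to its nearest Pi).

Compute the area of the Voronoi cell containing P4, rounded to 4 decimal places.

Area of P4's cell: 557.0157

1. box [0,72]×[0,34]: [(0, 0) (72, 0) (72, 34) (0, 34)]
2. ⊥bis P4·P0 via (31.27,14.47): [(0, 0) (33.8727, 0) (27.7571, 34) (0, 34)]  |A|=1047.7076
3. ⊥bis P4·P1 via (18.135,12.91): [(0, 0) (21.7017, 0) (12.3083, 34) (0, 34)]  |A|=578.171
4. ⊥bis P4·P2 via (38.725,15.995): [(0, 0) (21.7017, 0) (12.3083, 34) (0, 34)]  |A|=578.171
5. ⊥bis P4·P3 via (19.06,6.355): [(0, 0) (16.1367, 0) (19.6135, 7.5583) (12.3083, 34) (0, 34)]  |A|=557.1398
6. ⊥bis P4·P5 via (19.64,9.005): [(0, 0) (16.1367, 0) (19.2884, 6.8515) (19.4817, 8.0355) (12.3083, 34) (0, 34)]  |A|=557.0157
7. canonical 6-gon: [(0, 0) (16.1367, 0) (19.2884, 6.8515) (19.4817, 8.0355) (12.3083, 34) (0, 34)]
8. shoelace: 557.0157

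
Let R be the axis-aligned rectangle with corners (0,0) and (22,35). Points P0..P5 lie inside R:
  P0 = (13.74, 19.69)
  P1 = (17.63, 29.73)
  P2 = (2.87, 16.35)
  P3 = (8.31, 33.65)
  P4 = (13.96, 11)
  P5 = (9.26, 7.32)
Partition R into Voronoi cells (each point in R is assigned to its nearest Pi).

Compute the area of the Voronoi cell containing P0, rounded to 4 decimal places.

Area of P0's cell: 134.8618

1. box [0,22]×[0,35]: [(0, 0) (22, 0) (22, 35) (0, 35)]
2. ⊥bis P0·P1 via (15.685,24.71): [(0, 30.7872) (0, 0) (22, 0) (22, 22.2633)]  |A|=583.5545
3. ⊥bis P0·P2 via (8.305,18.02): [(4.9743, 28.8599) (13.842, 0) (22, 0) (22, 22.2633)]  |A|=307.2442
4. ⊥bis P0·P3 via (11.025,26.67): [(10.826, 26.5926) (6.2213, 24.8015) (13.842, 0) (22, 0) (22, 22.2633)]  |A|=296.7835
5. ⊥bis P0·P4 via (13.85,15.345): [(10.826, 26.5926) (6.2213, 24.8015) (9.1634, 15.2264) (22, 15.5513) (22, 22.2633)]  |A|=134.8618
6. ⊥bis P0·P5 via (11.5,13.505): [(10.826, 26.5926) (6.2213, 24.8015) (9.1634, 15.2264) (22, 15.5513) (22, 22.2633)]  |A|=134.8618
7. canonical 5-gon: [(10.826, 26.5926) (6.2213, 24.8015) (9.1634, 15.2264) (22, 15.5513) (22, 22.2633)]
8. shoelace: 134.8618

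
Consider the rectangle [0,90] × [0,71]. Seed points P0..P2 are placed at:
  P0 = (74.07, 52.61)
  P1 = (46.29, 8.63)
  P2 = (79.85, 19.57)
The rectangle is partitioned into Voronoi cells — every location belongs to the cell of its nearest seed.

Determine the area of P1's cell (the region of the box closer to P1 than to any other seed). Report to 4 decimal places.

Area of P1's cell: 3060.4528

1. box [0,90]×[0,71]: [(0, 0) (90, 0) (90, 71) (0, 71)]
2. ⊥bis P1·P0 via (60.18,30.62): [(0, 68.6327) (0, 0) (90, 0) (90, 11.7842)]  |A|=3618.7613
3. ⊥bis P1·P2 via (63.07,14.1): [(57.0377, 32.6048) (0, 68.6327) (0, 0) (67.6664, 0)]  |A|=3060.4528
4. canonical 4-gon: [(57.0377, 32.6048) (0, 68.6327) (0, 0) (67.6664, 0)]
5. shoelace: 3060.4528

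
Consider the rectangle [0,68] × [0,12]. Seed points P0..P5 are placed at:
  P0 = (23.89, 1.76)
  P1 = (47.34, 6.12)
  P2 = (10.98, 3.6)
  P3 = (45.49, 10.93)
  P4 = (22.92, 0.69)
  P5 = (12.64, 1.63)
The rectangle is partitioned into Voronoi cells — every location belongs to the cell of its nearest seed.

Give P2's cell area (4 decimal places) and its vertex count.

1. box [0,68]×[0,12]: [(0, 0) (68, 0) (68, 12) (0, 12)]
2. ⊥bis P2·P0 via (17.435,2.68): [(0, 0) (17.053, 0) (18.7633, 12) (0, 12)]  |A|=214.8982
3. ⊥bis P2·P1 via (29.16,4.86): [(0, 0) (17.053, 0) (18.7633, 12) (0, 12)]  |A|=214.8982
4. ⊥bis P2·P3 via (28.235,7.265): [(0, 0) (17.053, 0) (18.7633, 12) (0, 12)]  |A|=214.8982
5. ⊥bis P2·P4 via (16.95,2.145): [(0, 0) (16.4272, 0) (17.9344, 6.1843) (18.7633, 12) (0, 12)]  |A|=212.9631
6. ⊥bis P2·P5 via (11.81,2.615): [(0, 0) (8.7067, 0) (18.1922, 7.9929) (18.7633, 12) (0, 12)]  |A|=181.5423
7. canonical 5-gon: [(0, 0) (8.7067, 0) (18.1922, 7.9929) (18.7633, 12) (0, 12)]
8. shoelace: 181.5423

Area of P2's cell: 181.5423 (5 vertices)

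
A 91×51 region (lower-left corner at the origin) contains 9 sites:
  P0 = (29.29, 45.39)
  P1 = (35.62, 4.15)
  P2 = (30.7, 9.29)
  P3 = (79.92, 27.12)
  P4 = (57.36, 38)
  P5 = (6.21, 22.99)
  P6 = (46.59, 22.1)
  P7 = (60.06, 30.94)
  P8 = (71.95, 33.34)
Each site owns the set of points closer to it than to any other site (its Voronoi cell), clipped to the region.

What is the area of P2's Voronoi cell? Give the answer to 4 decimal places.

Area of P2's cell: 462.8756

1. box [0,91]×[0,51]: [(0, 0) (91, 0) (91, 51) (0, 51)]
2. ⊥bis P2·P0 via (29.995,27.34): [(0, 26.1685) (0, 0) (91, 0) (91, 29.7227)]  |A|=2543.0493
3. ⊥bis P2·P1 via (33.16,6.72): [(55.7531, 28.3461) (0, 26.1685) (0, 0) (26.1395, 0)]  |A|=1099.962
4. ⊥bis P2·P3 via (55.31,18.205): [(52.6963, 25.4201) (51.6938, 28.1875) (0, 26.1685) (0, 0) (26.1395, 0)]  |A|=1094.2658
5. ⊥bis P2·P4 via (44.03,23.645): [(47.4876, 20.4343) (39.645, 27.7169) (0, 26.1685) (0, 0) (26.1395, 0)]  |A|=1038.8406
6. ⊥bis P2·P5 via (18.455,16.14): [(47.4876, 20.4343) (39.645, 27.7169) (24.6026, 27.1294) (9.4261, 0) (26.1395, 0)]  |A|=589.0727
7. ⊥bis P2·P6 via (38.645,15.695): [(40.3399, 13.5926) (29.2797, 27.3121) (24.6026, 27.1294) (9.4261, 0) (26.1395, 0)]  |A|=462.8756
8. ⊥bis P2·P7 via (45.38,20.115): [(40.3399, 13.5926) (29.2797, 27.3121) (24.6026, 27.1294) (9.4261, 0) (26.1395, 0)]  |A|=462.8756
9. ⊥bis P2·P8 via (51.325,21.315): [(40.3399, 13.5926) (29.2797, 27.3121) (24.6026, 27.1294) (9.4261, 0) (26.1395, 0)]  |A|=462.8756
10. canonical 5-gon: [(40.3399, 13.5926) (29.2797, 27.3121) (24.6026, 27.1294) (9.4261, 0) (26.1395, 0)]
11. shoelace: 462.8756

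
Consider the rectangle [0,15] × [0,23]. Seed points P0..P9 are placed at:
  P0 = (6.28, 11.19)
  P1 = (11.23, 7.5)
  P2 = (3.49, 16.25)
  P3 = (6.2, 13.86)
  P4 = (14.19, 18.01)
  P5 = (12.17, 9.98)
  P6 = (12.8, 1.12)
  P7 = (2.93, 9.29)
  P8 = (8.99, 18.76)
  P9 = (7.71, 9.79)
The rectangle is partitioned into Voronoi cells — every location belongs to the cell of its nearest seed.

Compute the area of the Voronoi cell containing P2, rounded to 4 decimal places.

Area of P2's cell: 50.0563

1. box [0,15]×[0,23]: [(0, 0) (15, 0) (15, 23) (0, 23)]
2. ⊥bis P2·P0 via (4.885,13.72): [(0, 11.0265) (15, 19.2972) (15, 23) (0, 23)]  |A|=117.572
3. ⊥bis P2·P1 via (7.36,11.875): [(0, 11.0265) (15, 19.2972) (15, 23) (0, 23)]  |A|=117.572
4. ⊥bis P2·P3 via (4.845,15.055): [(0, 11.0265) (2.5153, 12.4134) (11.8518, 23) (0, 23)]  |A|=77.794
5. ⊥bis P2·P4 via (8.84,17.13): [(0, 11.0265) (2.5153, 12.4134) (8.4997, 19.199) (7.8745, 23) (0, 23)]  |A|=70.235
6. ⊥bis P2·P5 via (7.83,13.115): [(0, 11.0265) (2.5153, 12.4134) (8.4997, 19.199) (7.8745, 23) (0, 23)]  |A|=70.235
7. ⊥bis P2·P6 via (8.145,8.685): [(0, 11.0265) (2.5153, 12.4134) (8.4997, 19.199) (7.8745, 23) (0, 23)]  |A|=70.235
8. ⊥bis P2·P7 via (3.21,12.77): [(0, 13.0283) (2.855, 12.7986) (8.4997, 19.199) (7.8745, 23) (0, 23)]  |A|=67.1286
9. ⊥bis P2·P8 via (6.24,17.505): [(0, 13.0283) (2.855, 12.7986) (6.5011, 16.9328) (3.7323, 23) (0, 23)]  |A|=50.0563
10. ⊥bis P2·P9 via (5.6,13.02): [(0, 13.0283) (2.855, 12.7986) (6.5011, 16.9328) (3.7323, 23) (0, 23)]  |A|=50.0563
11. canonical 5-gon: [(0, 13.0283) (2.855, 12.7986) (6.5011, 16.9328) (3.7323, 23) (0, 23)]
12. shoelace: 50.0563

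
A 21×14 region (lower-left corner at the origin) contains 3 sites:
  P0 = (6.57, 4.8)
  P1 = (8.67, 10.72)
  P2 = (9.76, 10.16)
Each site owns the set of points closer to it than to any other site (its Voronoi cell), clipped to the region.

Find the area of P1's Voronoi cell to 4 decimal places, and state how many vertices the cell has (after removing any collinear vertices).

Area of P1's cell: 48.6207 (4 vertices)

1. box [0,21]×[0,14]: [(0, 0) (21, 0) (21, 14) (0, 14)]
2. ⊥bis P1·P0 via (7.62,7.76): [(0, 10.463) (21, 3.0137) (21, 14) (0, 14)]  |A|=152.4941
3. ⊥bis P1·P2 via (9.215,10.44): [(0, 10.463) (7.8045, 7.6946) (11.044, 14) (0, 14)]  |A|=48.6207
4. canonical 4-gon: [(0, 10.463) (7.8045, 7.6946) (11.044, 14) (0, 14)]
5. shoelace: 48.6207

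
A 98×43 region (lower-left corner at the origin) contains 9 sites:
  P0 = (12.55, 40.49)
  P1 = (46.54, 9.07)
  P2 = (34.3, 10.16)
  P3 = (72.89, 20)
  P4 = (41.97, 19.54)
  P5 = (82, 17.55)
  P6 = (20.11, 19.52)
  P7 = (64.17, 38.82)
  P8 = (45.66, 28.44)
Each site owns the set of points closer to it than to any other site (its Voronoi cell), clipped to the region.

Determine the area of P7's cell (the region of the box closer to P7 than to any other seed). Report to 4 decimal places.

1. box [0,98]×[0,43]: [(0, 0) (98, 0) (98, 43) (0, 43)]
2. ⊥bis P7·P0 via (38.36,39.655): [(37.0771, 0) (98, 0) (98, 43) (38.4682, 43)]  |A|=2589.7759
3. ⊥bis P7·P1 via (55.355,23.945): [(38.181, 34.1224) (95.7613, 0) (98, 0) (98, 43) (38.4682, 43)]  |A|=1588.5524
4. ⊥bis P7·P2 via (49.235,24.49): [(38.2401, 35.9491) (42.3808, 31.6336) (95.7613, 0) (98, 0) (98, 43) (38.4682, 43)]  |A|=1584.643
5. ⊥bis P7·P3 via (68.53,29.41): [(38.2401, 35.9491) (42.3808, 31.6336) (55.9606, 23.5861) (97.8607, 43) (38.4682, 43)]  |A|=653.0428
6. ⊥bis P7·P4 via (53.07,29.18): [(57.3636, 24.2362) (97.8607, 43) (41.0678, 43)]  |A|=532.8264
7. ⊥bis P7·P5 via (73.085,28.185): [(57.3636, 24.2362) (81.9813, 35.6425) (90.7583, 43) (41.0678, 43)]  |A|=506.6983
8. ⊥bis P7·P6 via (42.14,29.17): [(57.3636, 24.2362) (81.9813, 35.6425) (90.7583, 43) (41.0678, 43)]  |A|=506.6983
9. ⊥bis P7·P8 via (54.915,33.63): [(59.6014, 25.273) (81.9813, 35.6425) (90.7583, 43) (49.6605, 43)]  |A|=401.0932
10. canonical 4-gon: [(59.6014, 25.273) (81.9813, 35.6425) (90.7583, 43) (49.6605, 43)]
11. shoelace: 401.0932

Area of P7's cell: 401.0932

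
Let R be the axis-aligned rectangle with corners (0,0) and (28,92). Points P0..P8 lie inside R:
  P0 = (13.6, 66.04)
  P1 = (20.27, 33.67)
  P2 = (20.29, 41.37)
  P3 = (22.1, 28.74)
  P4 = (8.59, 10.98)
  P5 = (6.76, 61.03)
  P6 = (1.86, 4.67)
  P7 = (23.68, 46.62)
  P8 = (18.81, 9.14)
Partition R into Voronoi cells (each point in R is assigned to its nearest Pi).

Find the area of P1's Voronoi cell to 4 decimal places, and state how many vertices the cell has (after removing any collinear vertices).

1. box [0,28]×[0,92]: [(0, 0) (28, 0) (28, 92) (0, 92)]
2. ⊥bis P1·P0 via (16.935,49.855): [(0, 46.3655) (0, 0) (28, 0) (28, 52.135)]  |A|=1379.0064
3. ⊥bis P1·P2 via (20.28,37.52): [(0, 37.5727) (0, 0) (28, 0) (28, 37.4999)]  |A|=1051.0167
4. ⊥bis P1·P3 via (21.185,31.205): [(0, 37.5727) (0, 23.3412) (28, 33.7347) (28, 37.4999)]  |A|=251.9541
5. ⊥bis P1·P4 via (14.43,22.325): [(0, 37.5727) (0, 29.753) (7.2372, 26.0276) (28, 33.7347) (28, 37.4999)]  |A|=228.7523
6. ⊥bis P1·P5 via (13.515,47.35): [(0, 37.5727) (0, 29.753) (7.2372, 26.0276) (28, 33.7347) (28, 37.4999)]  |A|=228.7523
7. ⊥bis P1·P6 via (11.065,19.17): [(0, 37.5727) (0, 29.753) (7.2372, 26.0276) (28, 33.7347) (28, 37.4999)]  |A|=228.7523
8. ⊥bis P1·P7 via (21.975,40.145): [(0, 37.5727) (0, 29.753) (7.2372, 26.0276) (28, 33.7347) (28, 37.4999)]  |A|=228.7523
9. ⊥bis P1·P8 via (19.54,21.405): [(0, 37.5727) (0, 29.753) (7.2372, 26.0276) (28, 33.7347) (28, 37.4999)]  |A|=228.7523
10. canonical 5-gon: [(0, 37.5727) (0, 29.753) (7.2372, 26.0276) (28, 33.7347) (28, 37.4999)]
11. shoelace: 228.7523

Area of P1's cell: 228.7523 (5 vertices)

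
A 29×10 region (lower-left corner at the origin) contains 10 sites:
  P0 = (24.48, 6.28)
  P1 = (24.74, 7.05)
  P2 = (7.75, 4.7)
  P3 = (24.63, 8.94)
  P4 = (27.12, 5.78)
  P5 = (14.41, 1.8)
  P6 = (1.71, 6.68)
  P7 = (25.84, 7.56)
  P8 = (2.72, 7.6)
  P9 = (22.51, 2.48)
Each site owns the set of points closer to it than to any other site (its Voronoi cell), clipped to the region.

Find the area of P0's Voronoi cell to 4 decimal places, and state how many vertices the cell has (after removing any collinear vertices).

1. box [0,29]×[0,10]: [(0, 0) (29, 0) (29, 10) (0, 10)]
2. ⊥bis P0·P1 via (24.61,6.665): [(0, 0) (29, 0) (29, 5.1827) (14.7333, 10) (0, 10)]  |A|=255.6362
3. ⊥bis P0·P2 via (16.115,5.49): [(16.6335, 0) (29, 0) (29, 5.1827) (15.7206, 9.6666)]  |A|=94.1827
4. ⊥bis P0·P3 via (24.555,7.61): [(15.8685, 8.0998) (16.6335, 0) (29, 0) (29, 5.1827) (21.2613, 7.7957)]  |A|=89.9806
5. ⊥bis P0·P4 via (25.8,6.03): [(15.8685, 8.0998) (16.6335, 0) (24.658, 0) (25.8415, 6.2492) (21.2613, 7.7957)]  |A|=68.2288
6. ⊥bis P0·P5 via (19.445,4.04): [(17.6844, 7.9974) (21.2423, 0) (24.658, 0) (25.8415, 6.2492) (21.2613, 7.7957)]  |A|=42.4843
7. ⊥bis P0·P6 via (13.095,6.48): [(17.6844, 7.9974) (21.2423, 0) (24.658, 0) (25.8415, 6.2492) (21.2613, 7.7957)]  |A|=42.4843
8. ⊥bis P0·P7 via (25.16,6.92): [(17.6844, 7.9974) (21.2423, 0) (24.658, 0) (25.8331, 6.2048) (25.768, 6.274) (21.2613, 7.7957)]  |A|=42.4826
9. ⊥bis P0·P8 via (13.6,6.94): [(17.6844, 7.9974) (21.2423, 0) (24.658, 0) (25.8331, 6.2048) (25.768, 6.274) (21.2613, 7.7957)]  |A|=42.4826
10. ⊥bis P0·P9 via (23.495,4.38): [(17.6844, 7.9974) (18.0343, 7.2109) (25.3094, 3.4394) (25.8331, 6.2048) (25.768, 6.274) (21.2613, 7.7957)]  |A|=16.4283
11. canonical 6-gon: [(17.6844, 7.9974) (18.0343, 7.2109) (25.3094, 3.4394) (25.8331, 6.2048) (25.768, 6.274) (21.2613, 7.7957)]
12. shoelace: 16.4283

Area of P0's cell: 16.4283 (6 vertices)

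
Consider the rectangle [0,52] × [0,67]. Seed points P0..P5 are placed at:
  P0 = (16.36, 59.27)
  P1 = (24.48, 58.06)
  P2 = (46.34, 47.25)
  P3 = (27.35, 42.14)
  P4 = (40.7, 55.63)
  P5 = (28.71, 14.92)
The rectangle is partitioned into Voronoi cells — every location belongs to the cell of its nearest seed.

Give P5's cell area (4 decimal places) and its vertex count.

1. box [0,52]×[0,67]: [(0, 0) (52, 0) (52, 67) (0, 67)]
2. ⊥bis P5·P0 via (22.535,37.095): [(0, 30.8198) (0, 0) (52, 0) (52, 45.3)]  |A|=1979.1141
3. ⊥bis P5·P1 via (26.595,36.49): [(16.975, 35.5467) (0, 30.8198) (0, 0) (52, 0) (52, 38.981)]  |A|=1868.4529
4. ⊥bis P5·P2 via (37.525,31.085): [(27.4581, 36.5746) (16.975, 35.5467) (0, 30.8198) (0, 0) (52, 0) (52, 23.1916)]  |A|=1674.7013
5. ⊥bis P5·P3 via (28.03,28.53): [(41.0202, 29.179) (0, 27.1295) (0, 0) (52, 0) (52, 23.1916)]  |A|=1442.4036
6. ⊥bis P5·P4 via (34.705,35.275): [(41.0202, 29.179) (0, 27.1295) (0, 0) (52, 0) (52, 23.1916)]  |A|=1442.4036
7. canonical 5-gon: [(41.0202, 29.179) (0, 27.1295) (0, 0) (52, 0) (52, 23.1916)]
8. shoelace: 1442.4036

Area of P5's cell: 1442.4036 (5 vertices)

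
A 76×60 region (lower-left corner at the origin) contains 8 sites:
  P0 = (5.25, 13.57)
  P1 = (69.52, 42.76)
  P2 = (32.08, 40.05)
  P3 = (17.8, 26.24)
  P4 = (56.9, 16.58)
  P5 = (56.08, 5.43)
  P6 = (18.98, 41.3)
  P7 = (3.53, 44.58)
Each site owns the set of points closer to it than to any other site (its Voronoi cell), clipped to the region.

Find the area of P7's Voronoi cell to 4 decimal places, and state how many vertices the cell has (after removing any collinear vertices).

1. box [0,76]×[0,60]: [(0, 0) (76, 0) (76, 60) (0, 60)]
2. ⊥bis P7·P0 via (4.39,29.075): [(0, 28.8315) (76, 33.0469) (76, 60) (0, 60)]  |A|=2208.6199
3. ⊥bis P7·P1 via (36.525,43.67): [(0, 28.8315) (36.1711, 30.8378) (36.9754, 60) (0, 60)]  |A|=1102.8415
4. ⊥bis P7·P2 via (17.805,42.315): [(0, 28.8315) (15.8047, 29.7081) (20.6111, 60) (0, 60)]  |A|=558.4779
5. ⊥bis P7·P3 via (10.665,35.41): [(0, 28.8315) (2.3799, 28.9635) (17.5607, 40.7754) (20.6111, 60) (0, 60)]  |A|=484.8435
6. ⊥bis P7·P4 via (30.215,30.58): [(0, 28.8315) (2.3799, 28.9635) (17.5607, 40.7754) (20.6111, 60) (0, 60)]  |A|=484.8435
7. ⊥bis P7·P5 via (29.805,25.005): [(0, 28.8315) (2.3799, 28.9635) (17.5607, 40.7754) (20.6111, 60) (0, 60)]  |A|=484.8435
8. ⊥bis P7·P6 via (11.255,42.94): [(0, 28.8315) (2.3799, 28.9635) (9.4568, 34.4699) (14.8768, 60) (0, 60)]  |A|=343.3655
9. canonical 5-gon: [(0, 28.8315) (2.3799, 28.9635) (9.4568, 34.4699) (14.8768, 60) (0, 60)]
10. shoelace: 343.3655

Area of P7's cell: 343.3655 (5 vertices)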